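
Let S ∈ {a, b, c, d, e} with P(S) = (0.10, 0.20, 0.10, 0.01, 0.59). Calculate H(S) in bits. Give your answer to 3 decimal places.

1.644 bits

H(S) = −Σ p·log₂ p.
  −(0.10)·log₂(0.10) = 0.3322
  −(0.20)·log₂(0.20) = 0.4644
  −(0.10)·log₂(0.10) = 0.3322
  −(0.01)·log₂(0.01) = 0.0664
  −(0.59)·log₂(0.59) = 0.4491
Sum: 0.3322 + 0.4644 + 0.3322 + 0.0664 + 0.4491 = 1.644 bits.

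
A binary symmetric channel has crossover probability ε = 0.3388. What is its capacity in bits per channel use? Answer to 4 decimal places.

Binary symmetric channel: C = 1 − h₂(ε) where h₂ is the binary entropy function.
h₂(0.3388) = −0.3388·log₂0.3388 − 0.6612·log₂0.6612 = 0.9237.
C = 1 − 0.9237 = 0.0763 bits per channel use.

0.0763 bits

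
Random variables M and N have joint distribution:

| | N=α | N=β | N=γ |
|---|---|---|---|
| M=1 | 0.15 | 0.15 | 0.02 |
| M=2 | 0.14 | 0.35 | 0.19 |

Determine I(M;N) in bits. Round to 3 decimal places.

Marginals: p(M) = (0.3200, 0.6800), p(N) = (0.2900, 0.5000, 0.2100).
I(M;N) = Σ p(x,y)·log₂[p(x,y)/(p(x)p(y))].
  (1,α): 0.15·log₂(1.6164) = 0.1039
  (1,β): 0.15·log₂(0.9375) = -0.0140
  (1,γ): 0.02·log₂(0.2976) = -0.0350
  (2,α): 0.14·log₂(0.7099) = -0.0692
  (2,β): 0.35·log₂(1.0294) = 0.0146
  (2,γ): 0.19·log₂(1.3305) = 0.0783
Sum = 0.079 bits.

0.079 bits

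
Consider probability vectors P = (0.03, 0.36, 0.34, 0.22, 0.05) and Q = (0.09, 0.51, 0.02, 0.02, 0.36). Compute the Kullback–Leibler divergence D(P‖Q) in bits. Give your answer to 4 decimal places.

1.7800 bits

D(P‖Q) = Σ p·log₂(p/q).
  0.03·log₂(0.03/0.09) = -0.04755
  0.36·log₂(0.36/0.51) = -0.18090
  0.34·log₂(0.34/0.02) = 1.38974
  0.22·log₂(0.22/0.02) = 0.76107
  0.05·log₂(0.05/0.36) = -0.14240
D(P‖Q) = 1.7800 bits.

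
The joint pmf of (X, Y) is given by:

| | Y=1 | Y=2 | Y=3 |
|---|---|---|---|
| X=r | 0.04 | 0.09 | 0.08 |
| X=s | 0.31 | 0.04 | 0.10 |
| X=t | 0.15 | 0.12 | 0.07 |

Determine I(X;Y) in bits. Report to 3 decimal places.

0.143 bits

Marginals: p(X) = (0.2100, 0.4500, 0.3400), p(Y) = (0.5000, 0.2500, 0.2500).
I(X;Y) = Σ p(x,y)·log₂[p(x,y)/(p(x)p(y))].
  (r,1): 0.04·log₂(0.3810) = -0.0557
  (r,2): 0.09·log₂(1.7143) = 0.0700
  (r,3): 0.08·log₂(1.5238) = 0.0486
  (s,1): 0.31·log₂(1.3778) = 0.1433
  (s,2): 0.04·log₂(0.3556) = -0.0597
  (s,3): 0.10·log₂(0.8889) = -0.0170
  (t,1): 0.15·log₂(0.8824) = -0.0271
  (t,2): 0.12·log₂(1.4118) = 0.0597
  (t,3): 0.07·log₂(0.8235) = -0.0196
Sum = 0.143 bits.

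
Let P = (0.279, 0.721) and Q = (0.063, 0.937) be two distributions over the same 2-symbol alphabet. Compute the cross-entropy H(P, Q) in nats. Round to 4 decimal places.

H(P,Q) = −Σ p·ln q.
  −0.279·ln(0.063) = 0.77133
  −0.721·ln(0.937) = 0.04692
H(P,Q) = 0.8182 nats.

0.8182 nats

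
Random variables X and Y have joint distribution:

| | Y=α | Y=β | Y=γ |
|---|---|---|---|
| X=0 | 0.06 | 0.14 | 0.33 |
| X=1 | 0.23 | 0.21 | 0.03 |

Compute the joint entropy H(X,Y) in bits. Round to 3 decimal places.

2.281 bits

H(X,Y) = −Σ p(x,y)·log₂ p(x,y) over all 6 cells.
  cell (0,α): −0.06·log₂0.06 = 0.2435
  cell (0,β): −0.14·log₂0.14 = 0.3971
  cell (0,γ): −0.33·log₂0.33 = 0.5278
  cell (1,α): −0.23·log₂0.23 = 0.4877
  cell (1,β): −0.21·log₂0.21 = 0.4728
  cell (1,γ): −0.03·log₂0.03 = 0.1518
Sum = 2.281 bits.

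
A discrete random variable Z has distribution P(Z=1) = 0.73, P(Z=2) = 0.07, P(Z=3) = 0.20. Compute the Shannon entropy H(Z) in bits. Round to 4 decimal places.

1.0644 bits

H(Z) = −Σ p·log₂ p.
  −(0.73)·log₂(0.73) = 0.33144
  −(0.07)·log₂(0.07) = 0.26856
  −(0.20)·log₂(0.20) = 0.46439
Sum: 0.33144 + 0.26856 + 0.46439 = 1.0644 bits.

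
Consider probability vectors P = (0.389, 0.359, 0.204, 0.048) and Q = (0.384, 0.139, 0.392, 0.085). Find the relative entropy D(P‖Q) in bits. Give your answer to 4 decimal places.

0.2669 bits

D(P‖Q) = Σ p·log₂(p/q).
  0.389·log₂(0.389/0.384) = 0.00726
  0.359·log₂(0.359/0.139) = 0.49143
  0.204·log₂(0.204/0.392) = -0.19223
  0.048·log₂(0.048/0.085) = -0.03957
D(P‖Q) = 0.2669 bits.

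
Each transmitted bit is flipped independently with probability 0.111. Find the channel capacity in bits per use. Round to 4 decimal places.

Binary symmetric channel: C = 1 − h₂(ε) where h₂ is the binary entropy function.
h₂(0.111) = −0.111·log₂0.111 − 0.889·log₂0.889 = 0.5029.
C = 1 − 0.5029 = 0.4971 bits per channel use.

0.4971 bits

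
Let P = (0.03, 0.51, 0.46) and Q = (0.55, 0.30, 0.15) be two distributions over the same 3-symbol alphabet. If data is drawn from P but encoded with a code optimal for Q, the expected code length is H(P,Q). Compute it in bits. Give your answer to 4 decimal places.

H(P,Q) = −Σ p·log₂ q.
  −0.03·log₂(0.55) = 0.02587
  −0.51·log₂(0.30) = 0.88585
  −0.46·log₂(0.15) = 1.25900
H(P,Q) = 2.1707 bits.

2.1707 bits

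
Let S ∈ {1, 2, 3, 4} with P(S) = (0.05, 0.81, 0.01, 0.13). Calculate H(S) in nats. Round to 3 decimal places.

H(S) = −Σ p·ln p.
  −(0.05)·ln(0.05) = 0.1498
  −(0.81)·ln(0.81) = 0.1707
  −(0.01)·ln(0.01) = 0.0461
  −(0.13)·ln(0.13) = 0.2652
Sum: 0.1498 + 0.1707 + 0.0461 + 0.2652 = 0.632 nats.

0.632 nats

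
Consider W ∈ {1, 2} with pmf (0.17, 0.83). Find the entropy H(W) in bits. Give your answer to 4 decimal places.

0.6577 bits

H(W) = −Σ p·log₂ p.
  −(0.17)·log₂(0.17) = 0.43459
  −(0.83)·log₂(0.83) = 0.22312
Sum: 0.43459 + 0.22312 = 0.6577 bits.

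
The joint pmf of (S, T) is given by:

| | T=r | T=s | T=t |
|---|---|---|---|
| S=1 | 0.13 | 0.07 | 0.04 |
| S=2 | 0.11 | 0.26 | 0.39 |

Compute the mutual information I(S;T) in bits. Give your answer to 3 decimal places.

0.118 bits

Marginals: p(S) = (0.2400, 0.7600), p(T) = (0.2400, 0.3300, 0.4300).
I(S;T) = Σ p(x,y)·log₂[p(x,y)/(p(x)p(y))].
  (1,r): 0.13·log₂(2.2569) = 0.1527
  (1,s): 0.07·log₂(0.8838) = -0.0125
  (1,t): 0.04·log₂(0.3876) = -0.0547
  (2,r): 0.11·log₂(0.6031) = -0.0803
  (2,s): 0.26·log₂(1.0367) = 0.0135
  (2,t): 0.39·log₂(1.1934) = 0.0995
Sum = 0.118 bits.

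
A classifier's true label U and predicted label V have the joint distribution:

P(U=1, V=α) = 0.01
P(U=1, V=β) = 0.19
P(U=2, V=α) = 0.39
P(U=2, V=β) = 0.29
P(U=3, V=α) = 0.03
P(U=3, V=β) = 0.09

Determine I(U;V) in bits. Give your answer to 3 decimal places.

Marginals: p(U) = (0.2000, 0.6800, 0.1200), p(V) = (0.4300, 0.5700).
I(U;V) = H(U) + H(V) − H(U,V).
H(U) = 1.2098, H(V) = 0.9858, H(U,V) = 2.0338.
I(U;V) = 1.2098 + 0.9858 − 2.0338 = 0.162 bits.

0.162 bits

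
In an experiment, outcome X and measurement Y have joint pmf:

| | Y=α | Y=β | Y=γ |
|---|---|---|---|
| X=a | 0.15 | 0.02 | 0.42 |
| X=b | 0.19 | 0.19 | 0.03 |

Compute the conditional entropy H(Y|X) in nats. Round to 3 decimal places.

Marginals: p(X) = (0.5900, 0.4100), p(Y) = (0.3400, 0.2100, 0.4500).
H(Y|X) = Σ p(X) · H(Y|X=·).
  X=a: p=0.5900, H(Y|X=a) = 0.7048
  X=b: p=0.4100, H(Y|X=b) = 0.9042
Weighted sum = 0.787 nats.

0.787 nats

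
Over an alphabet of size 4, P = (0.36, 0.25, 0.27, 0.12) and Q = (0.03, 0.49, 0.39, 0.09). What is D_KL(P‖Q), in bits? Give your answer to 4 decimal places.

D(P‖Q) = Σ p·log₂(p/q).
  0.36·log₂(0.36/0.03) = 1.29059
  0.25·log₂(0.25/0.49) = -0.24271
  0.27·log₂(0.27/0.39) = -0.14324
  0.12·log₂(0.12/0.09) = 0.04980
D(P‖Q) = 0.9544 bits.

0.9544 bits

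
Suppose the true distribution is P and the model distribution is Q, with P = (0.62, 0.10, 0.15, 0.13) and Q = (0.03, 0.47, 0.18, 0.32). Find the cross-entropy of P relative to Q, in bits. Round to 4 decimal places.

3.8302 bits

H(P,Q) = −Σ p·log₂ q.
  −0.62·log₂(0.03) = 3.13651
  −0.10·log₂(0.47) = 0.10893
  −0.15·log₂(0.18) = 0.37109
  −0.13·log₂(0.32) = 0.21370
H(P,Q) = 3.8302 bits.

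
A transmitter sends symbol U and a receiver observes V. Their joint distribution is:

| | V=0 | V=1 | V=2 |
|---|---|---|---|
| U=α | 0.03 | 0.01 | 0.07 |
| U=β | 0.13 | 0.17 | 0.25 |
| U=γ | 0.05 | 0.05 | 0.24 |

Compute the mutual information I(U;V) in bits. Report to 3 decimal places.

0.052 bits

Marginals: p(U) = (0.1100, 0.5500, 0.3400), p(V) = (0.2100, 0.2300, 0.5600).
I(U;V) = Σ p(x,y)·log₂[p(x,y)/(p(x)p(y))].
  (α,0): 0.03·log₂(1.2987) = 0.0113
  (α,1): 0.01·log₂(0.3953) = -0.0134
  (α,2): 0.07·log₂(1.1364) = 0.0129
  (β,0): 0.13·log₂(1.1255) = 0.0222
  (β,1): 0.17·log₂(1.3439) = 0.0725
  (β,2): 0.25·log₂(0.8117) = -0.0753
  (γ,0): 0.05·log₂(0.7003) = -0.0257
  (γ,1): 0.05·log₂(0.6394) = -0.0323
  (γ,2): 0.24·log₂(1.2605) = 0.0802
Sum = 0.052 bits.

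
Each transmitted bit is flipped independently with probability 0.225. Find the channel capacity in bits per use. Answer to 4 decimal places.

0.2308 bits

Binary symmetric channel: C = 1 − h₂(ε) where h₂ is the binary entropy function.
h₂(0.225) = −0.225·log₂0.225 − 0.775·log₂0.775 = 0.7692.
C = 1 − 0.7692 = 0.2308 bits per channel use.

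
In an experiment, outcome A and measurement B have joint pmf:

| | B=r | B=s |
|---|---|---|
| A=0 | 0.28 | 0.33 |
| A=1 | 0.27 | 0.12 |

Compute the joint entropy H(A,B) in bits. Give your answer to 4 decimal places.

1.9191 bits

H(A,B) = −Σ p(x,y)·log₂ p(x,y) over all 4 cells.
  cell (0,r): −0.28·log₂0.28 = 0.51422
  cell (0,s): −0.33·log₂0.33 = 0.52782
  cell (1,r): −0.27·log₂0.27 = 0.51002
  cell (1,s): −0.12·log₂0.12 = 0.36707
Sum = 1.9191 bits.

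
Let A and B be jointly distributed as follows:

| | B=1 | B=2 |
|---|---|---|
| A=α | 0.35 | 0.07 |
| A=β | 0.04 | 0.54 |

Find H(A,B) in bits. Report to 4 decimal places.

1.4645 bits

H(A,B) = −Σ p(x,y)·log₂ p(x,y) over all 4 cells.
  cell (α,1): −0.35·log₂0.35 = 0.53010
  cell (α,2): −0.07·log₂0.07 = 0.26856
  cell (β,1): −0.04·log₂0.04 = 0.18575
  cell (β,2): −0.54·log₂0.54 = 0.48004
Sum = 1.4645 bits.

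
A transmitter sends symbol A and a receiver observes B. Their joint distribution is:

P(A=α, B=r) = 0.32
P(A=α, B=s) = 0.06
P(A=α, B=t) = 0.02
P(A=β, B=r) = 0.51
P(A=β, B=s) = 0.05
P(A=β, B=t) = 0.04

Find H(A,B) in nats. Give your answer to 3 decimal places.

H(A,B) = −Σ p(x,y)·ln p(x,y) over all 6 cells.
  cell (α,r): −0.32·ln0.32 = 0.3646
  cell (α,s): −0.06·ln0.06 = 0.1688
  cell (α,t): −0.02·ln0.02 = 0.0782
  cell (β,r): −0.51·ln0.51 = 0.3434
  cell (β,s): −0.05·ln0.05 = 0.1498
  cell (β,t): −0.04·ln0.04 = 0.1288
Sum = 1.234 nats.

1.234 nats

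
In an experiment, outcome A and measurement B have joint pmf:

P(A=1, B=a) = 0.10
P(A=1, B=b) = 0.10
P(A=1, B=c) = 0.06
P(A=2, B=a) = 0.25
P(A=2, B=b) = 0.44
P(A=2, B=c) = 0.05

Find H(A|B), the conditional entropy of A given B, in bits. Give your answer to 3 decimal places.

Marginals: p(A) = (0.2600, 0.7400), p(B) = (0.3500, 0.5400, 0.1100).
H(A|B) = Σ p(B) · H(A|B=·).
  B=a: p=0.3500, H(A|B=a) = 0.8631
  B=b: p=0.5400, H(A|B=b) = 0.6913
  B=c: p=0.1100, H(A|B=c) = 0.9940
Weighted sum = 0.785 bits.

0.785 bits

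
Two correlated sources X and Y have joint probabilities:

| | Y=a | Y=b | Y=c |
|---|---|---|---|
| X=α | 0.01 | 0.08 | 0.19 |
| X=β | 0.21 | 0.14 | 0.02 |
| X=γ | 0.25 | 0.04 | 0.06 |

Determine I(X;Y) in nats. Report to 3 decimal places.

0.261 nats

Marginals: p(X) = (0.2800, 0.3700, 0.3500), p(Y) = (0.4700, 0.2600, 0.2700).
I(X;Y) = H(X) + H(Y) − H(X,Y).
H(X) = 1.0917, H(Y) = 1.0586, H(X,Y) = 1.8890.
I(X;Y) = 1.0917 + 1.0586 − 1.8890 = 0.261 nats.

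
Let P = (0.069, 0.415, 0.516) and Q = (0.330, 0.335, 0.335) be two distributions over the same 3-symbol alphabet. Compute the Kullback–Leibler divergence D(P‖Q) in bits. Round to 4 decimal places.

D(P‖Q) = Σ p·log₂(p/q).
  0.069·log₂(0.069/0.330) = -0.15579
  0.415·log₂(0.415/0.335) = 0.12821
  0.516·log₂(0.516/0.335) = 0.32158
D(P‖Q) = 0.2940 bits.

0.2940 bits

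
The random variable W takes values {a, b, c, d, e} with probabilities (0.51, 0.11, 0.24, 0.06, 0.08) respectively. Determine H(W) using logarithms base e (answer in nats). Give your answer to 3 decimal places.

1.300 nats

H(W) = −Σ p·ln p.
  −(0.51)·ln(0.51) = 0.3434
  −(0.11)·ln(0.11) = 0.2428
  −(0.24)·ln(0.24) = 0.3425
  −(0.06)·ln(0.06) = 0.1688
  −(0.08)·ln(0.08) = 0.2021
Sum: 0.3434 + 0.2428 + 0.3425 + 0.1688 + 0.2021 = 1.300 nats.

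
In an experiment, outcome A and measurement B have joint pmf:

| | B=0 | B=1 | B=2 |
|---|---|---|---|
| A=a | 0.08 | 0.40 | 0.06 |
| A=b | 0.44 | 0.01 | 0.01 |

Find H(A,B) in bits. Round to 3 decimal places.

1.718 bits

H(A,B) = −Σ p(x,y)·log₂ p(x,y) over all 6 cells.
  cell (a,0): −0.08·log₂0.08 = 0.2915
  cell (a,1): −0.40·log₂0.40 = 0.5288
  cell (a,2): −0.06·log₂0.06 = 0.2435
  cell (b,0): −0.44·log₂0.44 = 0.5211
  cell (b,1): −0.01·log₂0.01 = 0.0664
  cell (b,2): −0.01·log₂0.01 = 0.0664
Sum = 1.718 bits.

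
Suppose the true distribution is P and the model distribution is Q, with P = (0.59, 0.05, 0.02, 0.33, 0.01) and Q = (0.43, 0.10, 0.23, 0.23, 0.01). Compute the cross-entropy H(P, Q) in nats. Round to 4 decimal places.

1.1735 nats

H(P,Q) = −Σ p·ln q.
  −0.59·ln(0.43) = 0.49794
  −0.05·ln(0.10) = 0.11513
  −0.02·ln(0.23) = 0.02939
  −0.33·ln(0.23) = 0.48499
  −0.01·ln(0.01) = 0.04605
H(P,Q) = 1.1735 nats.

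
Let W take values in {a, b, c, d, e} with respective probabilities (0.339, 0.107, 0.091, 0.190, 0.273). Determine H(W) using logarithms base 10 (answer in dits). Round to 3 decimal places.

0.649 dits

H(W) = −Σ p·log₁₀ p.
  −(0.339)·log₁₀(0.339) = 0.1593
  −(0.107)·log₁₀(0.107) = 0.1039
  −(0.091)·log₁₀(0.091) = 0.0947
  −(0.190)·log₁₀(0.190) = 0.1370
  −(0.273)·log₁₀(0.273) = 0.1539
Sum: 0.1593 + 0.1039 + 0.0947 + 0.1370 + 0.1539 = 0.649 dits.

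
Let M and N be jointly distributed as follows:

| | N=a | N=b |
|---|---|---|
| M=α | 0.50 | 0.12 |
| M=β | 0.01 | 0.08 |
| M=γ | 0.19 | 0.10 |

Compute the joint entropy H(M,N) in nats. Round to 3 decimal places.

1.395 nats

H(M,N) = −Σ p(x,y)·ln p(x,y) over all 6 cells.
  cell (α,a): −0.50·ln0.50 = 0.3466
  cell (α,b): −0.12·ln0.12 = 0.2544
  cell (β,a): −0.01·ln0.01 = 0.0461
  cell (β,b): −0.08·ln0.08 = 0.2021
  cell (γ,a): −0.19·ln0.19 = 0.3155
  cell (γ,b): −0.10·ln0.10 = 0.2303
Sum = 1.395 nats.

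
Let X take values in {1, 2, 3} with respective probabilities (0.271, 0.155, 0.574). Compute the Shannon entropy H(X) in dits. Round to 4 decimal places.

H(X) = −Σ p·log₁₀ p.
  −(0.271)·log₁₀(0.271) = 0.15367
  −(0.155)·log₁₀(0.155) = 0.12550
  −(0.574)·log₁₀(0.574) = 0.13838
Sum: 0.15367 + 0.12550 + 0.13838 = 0.4175 dits.

0.4175 dits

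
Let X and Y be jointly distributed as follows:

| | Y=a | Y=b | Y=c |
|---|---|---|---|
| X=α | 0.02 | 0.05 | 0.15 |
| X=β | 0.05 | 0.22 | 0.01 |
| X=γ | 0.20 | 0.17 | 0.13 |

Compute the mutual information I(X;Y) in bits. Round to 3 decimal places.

Marginals: p(X) = (0.2200, 0.2800, 0.5000), p(Y) = (0.2700, 0.4400, 0.2900).
I(X;Y) = H(X) + H(Y) − H(X,Y).
H(X) = 1.4948, H(Y) = 1.5491, H(X,Y) = 2.7842.
I(X;Y) = 1.4948 + 1.5491 − 2.7842 = 0.260 bits.

0.260 bits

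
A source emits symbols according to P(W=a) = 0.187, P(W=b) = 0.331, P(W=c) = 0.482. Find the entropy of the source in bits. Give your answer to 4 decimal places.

H(W) = −Σ p·log₂ p.
  −(0.187)·log₂(0.187) = 0.45233
  −(0.331)·log₂(0.331) = 0.52798
  −(0.482)·log₂(0.482) = 0.50750
Sum: 0.45233 + 0.52798 + 0.50750 = 1.4878 bits.

1.4878 bits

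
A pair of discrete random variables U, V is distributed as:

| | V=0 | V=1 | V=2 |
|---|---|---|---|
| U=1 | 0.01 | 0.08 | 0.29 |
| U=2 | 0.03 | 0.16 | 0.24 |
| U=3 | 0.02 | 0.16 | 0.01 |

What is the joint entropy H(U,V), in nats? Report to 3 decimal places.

H(U,V) = −Σ p(x,y)·ln p(x,y) over all 9 cells.
  cell (1,0): −0.01·ln0.01 = 0.0461
  cell (1,1): −0.08·ln0.08 = 0.2021
  cell (1,2): −0.29·ln0.29 = 0.3590
  cell (2,0): −0.03·ln0.03 = 0.1052
  cell (2,1): −0.16·ln0.16 = 0.2932
  cell (2,2): −0.24·ln0.24 = 0.3425
  cell (3,0): −0.02·ln0.02 = 0.0782
  cell (3,1): −0.16·ln0.16 = 0.2932
  cell (3,2): −0.01·ln0.01 = 0.0461
Sum = 1.766 nats.

1.766 nats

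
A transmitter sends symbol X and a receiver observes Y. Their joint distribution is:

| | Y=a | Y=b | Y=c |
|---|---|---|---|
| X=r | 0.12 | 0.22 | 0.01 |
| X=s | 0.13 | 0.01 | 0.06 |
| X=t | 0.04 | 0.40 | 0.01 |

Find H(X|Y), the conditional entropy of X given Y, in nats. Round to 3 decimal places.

Chain rule: H(X|Y) = H(X,Y) − H(Y).
Marginals: p(X) = (0.3500, 0.2000, 0.4500), p(Y) = (0.2900, 0.6300, 0.0800).
H(X,Y) = 1.6550 nats; H(Y) = 0.8521 nats.
H(X|Y) = 1.6550 − 0.8521 = 0.803 nats.

0.803 nats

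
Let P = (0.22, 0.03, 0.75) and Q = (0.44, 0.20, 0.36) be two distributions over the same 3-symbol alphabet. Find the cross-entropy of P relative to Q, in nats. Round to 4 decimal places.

H(P,Q) = −Σ p·ln q.
  −0.22·ln(0.44) = 0.18062
  −0.03·ln(0.20) = 0.04828
  −0.75·ln(0.36) = 0.76624
H(P,Q) = 0.9951 nats.

0.9951 nats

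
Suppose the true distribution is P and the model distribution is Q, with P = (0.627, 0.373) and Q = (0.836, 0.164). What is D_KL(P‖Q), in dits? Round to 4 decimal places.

D(P‖Q) = Σ p·log₁₀(p/q).
  0.627·log₁₀(0.627/0.836) = -0.07834
  0.373·log₁₀(0.373/0.164) = 0.13311
D(P‖Q) = 0.0548 dits.

0.0548 dits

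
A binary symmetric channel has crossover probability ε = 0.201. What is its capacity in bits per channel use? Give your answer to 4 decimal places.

0.2761 bits

Binary symmetric channel: C = 1 − h₂(ε) where h₂ is the binary entropy function.
h₂(0.201) = −0.201·log₂0.201 − 0.799·log₂0.799 = 0.7239.
C = 1 − 0.7239 = 0.2761 bits per channel use.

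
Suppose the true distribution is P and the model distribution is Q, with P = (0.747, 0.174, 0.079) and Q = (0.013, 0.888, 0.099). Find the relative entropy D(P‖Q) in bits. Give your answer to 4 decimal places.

D(P‖Q) = Σ p·log₂(p/q).
  0.747·log₂(0.747/0.013) = 4.36586
  0.174·log₂(0.174/0.888) = -0.40916
  0.079·log₂(0.079/0.099) = -0.02572
D(P‖Q) = 3.9310 bits.

3.9310 bits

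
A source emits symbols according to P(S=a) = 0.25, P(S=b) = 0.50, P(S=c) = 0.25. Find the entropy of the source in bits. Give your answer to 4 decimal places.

1.5000 bits

H(S) = −Σ p·log₂ p.
  −(0.25)·log₂(0.25) = 0.50000
  −(0.50)·log₂(0.50) = 0.50000
  −(0.25)·log₂(0.25) = 0.50000
Sum: 0.50000 + 0.50000 + 0.50000 = 1.5000 bits.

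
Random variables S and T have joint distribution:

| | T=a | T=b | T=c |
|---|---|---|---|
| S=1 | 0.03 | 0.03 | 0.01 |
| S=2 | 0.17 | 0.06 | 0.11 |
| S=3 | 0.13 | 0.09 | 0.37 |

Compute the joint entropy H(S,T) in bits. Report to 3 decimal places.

2.624 bits

H(S,T) = −Σ p(x,y)·log₂ p(x,y) over all 9 cells.
  cell (1,a): −0.03·log₂0.03 = 0.1518
  cell (1,b): −0.03·log₂0.03 = 0.1518
  cell (1,c): −0.01·log₂0.01 = 0.0664
  cell (2,a): −0.17·log₂0.17 = 0.4346
  cell (2,b): −0.06·log₂0.06 = 0.2435
  cell (2,c): −0.11·log₂0.11 = 0.3503
  cell (3,a): −0.13·log₂0.13 = 0.3826
  cell (3,b): −0.09·log₂0.09 = 0.3127
  cell (3,c): −0.37·log₂0.37 = 0.5307
Sum = 2.624 bits.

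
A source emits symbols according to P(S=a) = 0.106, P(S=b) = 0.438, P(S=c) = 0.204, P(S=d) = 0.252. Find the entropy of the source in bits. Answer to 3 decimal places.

1.834 bits

H(S) = −Σ p·log₂ p.
  −(0.106)·log₂(0.106) = 0.3432
  −(0.438)·log₂(0.438) = 0.5217
  −(0.204)·log₂(0.204) = 0.4678
  −(0.252)·log₂(0.252) = 0.5011
Sum: 0.3432 + 0.5217 + 0.4678 + 0.5011 = 1.834 bits.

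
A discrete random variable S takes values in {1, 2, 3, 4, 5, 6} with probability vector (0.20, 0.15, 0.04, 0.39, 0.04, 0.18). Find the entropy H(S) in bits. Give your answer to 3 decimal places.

2.222 bits

H(S) = −Σ p·log₂ p.
  −(0.20)·log₂(0.20) = 0.4644
  −(0.15)·log₂(0.15) = 0.4105
  −(0.04)·log₂(0.04) = 0.1858
  −(0.39)·log₂(0.39) = 0.5298
  −(0.04)·log₂(0.04) = 0.1858
  −(0.18)·log₂(0.18) = 0.4453
Sum: 0.4644 + 0.4105 + 0.1858 + 0.5298 + 0.1858 + 0.4453 = 2.222 bits.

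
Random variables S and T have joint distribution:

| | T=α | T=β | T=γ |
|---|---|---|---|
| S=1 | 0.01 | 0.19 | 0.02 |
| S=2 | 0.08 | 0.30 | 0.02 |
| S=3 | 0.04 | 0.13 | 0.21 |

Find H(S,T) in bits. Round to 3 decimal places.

H(S,T) = −Σ p(x,y)·log₂ p(x,y) over all 9 cells.
  cell (1,α): −0.01·log₂0.01 = 0.0664
  cell (1,β): −0.19·log₂0.19 = 0.4552
  cell (1,γ): −0.02·log₂0.02 = 0.1129
  cell (2,α): −0.08·log₂0.08 = 0.2915
  cell (2,β): −0.30·log₂0.30 = 0.5211
  cell (2,γ): −0.02·log₂0.02 = 0.1129
  cell (3,α): −0.04·log₂0.04 = 0.1858
  cell (3,β): −0.13·log₂0.13 = 0.3826
  cell (3,γ): −0.21·log₂0.21 = 0.4728
Sum = 2.601 bits.

2.601 bits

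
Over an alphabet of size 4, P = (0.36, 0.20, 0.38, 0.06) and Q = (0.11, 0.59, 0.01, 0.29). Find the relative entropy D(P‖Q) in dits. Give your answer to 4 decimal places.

D(P‖Q) = Σ p·log₁₀(p/q).
  0.36·log₁₀(0.36/0.11) = 0.18537
  0.20·log₁₀(0.20/0.59) = -0.09396
  0.38·log₁₀(0.38/0.01) = 0.60032
  0.06·log₁₀(0.06/0.29) = -0.04105
D(P‖Q) = 0.6507 dits.

0.6507 dits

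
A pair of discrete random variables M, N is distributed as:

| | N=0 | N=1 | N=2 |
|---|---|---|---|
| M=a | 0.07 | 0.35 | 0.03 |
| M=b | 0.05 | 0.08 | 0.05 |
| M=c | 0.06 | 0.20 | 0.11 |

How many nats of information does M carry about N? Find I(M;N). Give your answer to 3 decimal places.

Marginals: p(M) = (0.4500, 0.1800, 0.3700), p(N) = (0.1800, 0.6300, 0.1900).
I(M;N) = H(M) + H(N) − H(M,N).
H(M) = 1.0359, H(N) = 0.9153, H(M,N) = 1.8939.
I(M;N) = 1.0359 + 0.9153 − 1.8939 = 0.057 nats.

0.057 nats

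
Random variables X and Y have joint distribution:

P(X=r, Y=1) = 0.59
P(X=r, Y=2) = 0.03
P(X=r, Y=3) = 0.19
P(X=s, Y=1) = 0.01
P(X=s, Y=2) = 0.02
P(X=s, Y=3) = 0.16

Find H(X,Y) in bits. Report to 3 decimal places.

H(X,Y) = −Σ p(x,y)·log₂ p(x,y) over all 6 cells.
  cell (r,1): −0.59·log₂0.59 = 0.4491
  cell (r,2): −0.03·log₂0.03 = 0.1518
  cell (r,3): −0.19·log₂0.19 = 0.4552
  cell (s,1): −0.01·log₂0.01 = 0.0664
  cell (s,2): −0.02·log₂0.02 = 0.1129
  cell (s,3): −0.16·log₂0.16 = 0.4230
Sum = 1.658 bits.

1.658 bits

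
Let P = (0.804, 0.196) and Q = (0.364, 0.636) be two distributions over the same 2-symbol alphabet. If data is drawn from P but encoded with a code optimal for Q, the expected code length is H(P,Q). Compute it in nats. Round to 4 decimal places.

H(P,Q) = −Σ p·ln q.
  −0.804·ln(0.364) = 0.81252
  −0.196·ln(0.636) = 0.08870
H(P,Q) = 0.9012 nats.

0.9012 nats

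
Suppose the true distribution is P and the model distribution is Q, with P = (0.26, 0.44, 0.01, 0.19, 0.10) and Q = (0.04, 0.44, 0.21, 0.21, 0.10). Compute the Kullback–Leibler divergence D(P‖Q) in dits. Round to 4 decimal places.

D(P‖Q) = Σ p·log₁₀(p/q).
  0.26·log₁₀(0.26/0.04) = 0.21136
  0.44·log₁₀(0.44/0.44) = 0.00000
  0.01·log₁₀(0.01/0.21) = -0.01322
  0.19·log₁₀(0.19/0.21) = -0.00826
  0.10·log₁₀(0.10/0.10) = 0.00000
D(P‖Q) = 0.1899 dits.

0.1899 dits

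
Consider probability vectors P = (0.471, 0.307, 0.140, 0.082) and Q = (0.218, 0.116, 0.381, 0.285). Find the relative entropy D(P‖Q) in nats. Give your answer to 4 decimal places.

0.4193 nats

D(P‖Q) = Σ p·ln(p/q).
  0.471·ln(0.471/0.218) = 0.36284
  0.307·ln(0.307/0.116) = 0.29879
  0.140·ln(0.140/0.381) = -0.14016
  0.082·ln(0.082/0.285) = -0.10215
D(P‖Q) = 0.4193 nats.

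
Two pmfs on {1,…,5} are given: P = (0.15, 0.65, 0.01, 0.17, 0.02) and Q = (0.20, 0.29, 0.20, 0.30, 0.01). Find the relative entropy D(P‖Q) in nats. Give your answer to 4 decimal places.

D(P‖Q) = Σ p·ln(p/q).
  0.15·ln(0.15/0.20) = -0.04315
  0.65·ln(0.65/0.29) = 0.52461
  0.01·ln(0.01/0.20) = -0.02996
  0.17·ln(0.17/0.30) = -0.09656
  0.02·ln(0.02/0.01) = 0.01386
D(P‖Q) = 0.3688 nats.

0.3688 nats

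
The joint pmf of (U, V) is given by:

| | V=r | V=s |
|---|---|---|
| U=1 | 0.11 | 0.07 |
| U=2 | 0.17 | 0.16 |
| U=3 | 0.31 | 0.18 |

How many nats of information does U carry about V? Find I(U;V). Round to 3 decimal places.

0.006 nats

Marginals: p(U) = (0.1800, 0.3300, 0.4900), p(V) = (0.5900, 0.4100).
I(U;V) = H(U) + H(V) − H(U,V).
H(U) = 1.0241, H(V) = 0.6769, H(U,V) = 1.6951.
I(U;V) = 1.0241 + 0.6769 − 1.6951 = 0.006 nats.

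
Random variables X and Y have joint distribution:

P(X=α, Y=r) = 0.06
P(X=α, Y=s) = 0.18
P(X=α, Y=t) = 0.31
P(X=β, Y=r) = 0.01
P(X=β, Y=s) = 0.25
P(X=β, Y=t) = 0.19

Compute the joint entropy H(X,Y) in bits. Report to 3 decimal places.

H(X,Y) = −Σ p(x,y)·log₂ p(x,y) over all 6 cells.
  cell (α,r): −0.06·log₂0.06 = 0.2435
  cell (α,s): −0.18·log₂0.18 = 0.4453
  cell (α,t): −0.31·log₂0.31 = 0.5238
  cell (β,r): −0.01·log₂0.01 = 0.0664
  cell (β,s): −0.25·log₂0.25 = 0.5000
  cell (β,t): −0.19·log₂0.19 = 0.4552
Sum = 2.234 bits.

2.234 bits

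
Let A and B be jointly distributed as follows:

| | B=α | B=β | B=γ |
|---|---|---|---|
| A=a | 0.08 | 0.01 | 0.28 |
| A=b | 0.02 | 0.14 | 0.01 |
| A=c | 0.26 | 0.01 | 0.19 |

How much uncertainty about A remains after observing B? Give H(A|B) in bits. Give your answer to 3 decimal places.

Marginals: p(A) = (0.3700, 0.1700, 0.4600), p(B) = (0.3600, 0.1600, 0.4800).
H(A|B) = Σ p(B) · H(A|B=·).
  B=α: p=0.3600, H(A|B=α) = 1.0529
  B=β: p=0.1600, H(A|B=β) = 0.6686
  B=γ: p=0.4800, H(A|B=γ) = 1.0992
Weighted sum = 1.014 bits.

1.014 bits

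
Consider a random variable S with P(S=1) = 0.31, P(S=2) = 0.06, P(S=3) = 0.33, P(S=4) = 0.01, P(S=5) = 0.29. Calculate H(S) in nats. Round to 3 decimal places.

1.303 nats

H(S) = −Σ p·ln p.
  −(0.31)·ln(0.31) = 0.3631
  −(0.06)·ln(0.06) = 0.1688
  −(0.33)·ln(0.33) = 0.3659
  −(0.01)·ln(0.01) = 0.0461
  −(0.29)·ln(0.29) = 0.3590
Sum: 0.3631 + 0.1688 + 0.3659 + 0.0461 + 0.3590 = 1.303 nats.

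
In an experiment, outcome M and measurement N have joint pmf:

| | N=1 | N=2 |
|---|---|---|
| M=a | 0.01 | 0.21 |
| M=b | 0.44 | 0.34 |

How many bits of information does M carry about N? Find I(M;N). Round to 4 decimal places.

0.1634 bits

Marginals: p(M) = (0.2200, 0.7800), p(N) = (0.4500, 0.5500).
I(M;N) = Σ p(x,y)·log₂[p(x,y)/(p(x)p(y))].
  (a,1): 0.01·log₂(0.1010) = -0.03307
  (a,2): 0.21·log₂(1.7355) = 0.16703
  (b,1): 0.44·log₂(1.2536) = 0.14345
  (b,2): 0.34·log₂(0.7925) = -0.11405
Sum = 0.1634 bits.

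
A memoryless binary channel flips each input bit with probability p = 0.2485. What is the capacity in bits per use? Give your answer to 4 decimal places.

0.1911 bits

Binary symmetric channel: C = 1 − h₂(ε) where h₂ is the binary entropy function.
h₂(0.2485) = −0.2485·log₂0.2485 − 0.7515·log₂0.7515 = 0.8089.
C = 1 − 0.8089 = 0.1911 bits per channel use.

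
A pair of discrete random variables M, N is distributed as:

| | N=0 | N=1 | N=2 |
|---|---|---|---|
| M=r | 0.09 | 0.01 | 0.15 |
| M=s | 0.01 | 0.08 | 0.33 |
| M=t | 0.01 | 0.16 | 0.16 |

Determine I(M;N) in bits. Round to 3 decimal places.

0.228 bits

Marginals: p(M) = (0.2500, 0.4200, 0.3300), p(N) = (0.1100, 0.2500, 0.6400).
I(M;N) = Σ p(x,y)·log₂[p(x,y)/(p(x)p(y))].
  (r,0): 0.09·log₂(3.2727) = 0.1539
  (r,1): 0.01·log₂(0.1600) = -0.0264
  (r,2): 0.15·log₂(0.9375) = -0.0140
  (s,0): 0.01·log₂(0.2165) = -0.0221
  (s,1): 0.08·log₂(0.7619) = -0.0314
  (s,2): 0.33·log₂(1.2277) = 0.0977
  (t,0): 0.01·log₂(0.2755) = -0.0186
  (t,1): 0.16·log₂(1.9394) = 0.1529
  (t,2): 0.16·log₂(0.7576) = -0.0641
Sum = 0.228 bits.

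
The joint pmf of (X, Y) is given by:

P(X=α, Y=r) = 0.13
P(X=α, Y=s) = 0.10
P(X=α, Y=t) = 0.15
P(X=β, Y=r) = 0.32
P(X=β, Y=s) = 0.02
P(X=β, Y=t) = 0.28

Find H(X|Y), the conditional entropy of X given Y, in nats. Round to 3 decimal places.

0.603 nats

Chain rule: H(X|Y) = H(X,Y) − H(Y).
Marginals: p(X) = (0.3800, 0.6200), p(Y) = (0.4500, 0.1200, 0.4300).
H(X,Y) = 1.5793 nats; H(Y) = 0.9767 nats.
H(X|Y) = 1.5793 − 0.9767 = 0.603 nats.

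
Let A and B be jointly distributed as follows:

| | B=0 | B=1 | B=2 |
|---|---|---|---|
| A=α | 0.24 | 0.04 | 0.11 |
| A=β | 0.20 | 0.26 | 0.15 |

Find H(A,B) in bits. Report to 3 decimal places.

H(A,B) = −Σ p(x,y)·log₂ p(x,y) over all 6 cells.
  cell (α,0): −0.24·log₂0.24 = 0.4941
  cell (α,1): −0.04·log₂0.04 = 0.1858
  cell (α,2): −0.11·log₂0.11 = 0.3503
  cell (β,0): −0.20·log₂0.20 = 0.4644
  cell (β,1): −0.26·log₂0.26 = 0.5053
  cell (β,2): −0.15·log₂0.15 = 0.4105
Sum = 2.410 bits.

2.410 bits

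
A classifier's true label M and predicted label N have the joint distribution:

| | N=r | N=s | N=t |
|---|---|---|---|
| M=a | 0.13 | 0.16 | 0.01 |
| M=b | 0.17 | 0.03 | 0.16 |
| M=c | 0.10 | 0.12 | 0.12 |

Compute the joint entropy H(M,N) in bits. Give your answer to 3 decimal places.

H(M,N) = −Σ p(x,y)·log₂ p(x,y) over all 9 cells.
  cell (a,r): −0.13·log₂0.13 = 0.3826
  cell (a,s): −0.16·log₂0.16 = 0.4230
  cell (a,t): −0.01·log₂0.01 = 0.0664
  cell (b,r): −0.17·log₂0.17 = 0.4346
  cell (b,s): −0.03·log₂0.03 = 0.1518
  cell (b,t): −0.16·log₂0.16 = 0.4230
  cell (c,r): −0.10·log₂0.10 = 0.3322
  cell (c,s): −0.12·log₂0.12 = 0.3671
  cell (c,t): −0.12·log₂0.12 = 0.3671
Sum = 2.948 bits.

2.948 bits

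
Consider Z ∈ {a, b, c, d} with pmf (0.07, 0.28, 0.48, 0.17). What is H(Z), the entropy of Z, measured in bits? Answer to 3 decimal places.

H(Z) = −Σ p·log₂ p.
  −(0.07)·log₂(0.07) = 0.2686
  −(0.28)·log₂(0.28) = 0.5142
  −(0.48)·log₂(0.48) = 0.5083
  −(0.17)·log₂(0.17) = 0.4346
Sum: 0.2686 + 0.5142 + 0.5083 + 0.4346 = 1.726 bits.

1.726 bits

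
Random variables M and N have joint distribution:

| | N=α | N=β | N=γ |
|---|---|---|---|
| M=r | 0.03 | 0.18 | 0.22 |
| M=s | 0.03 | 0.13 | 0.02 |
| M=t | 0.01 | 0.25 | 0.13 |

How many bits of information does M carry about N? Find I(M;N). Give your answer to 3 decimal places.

Marginals: p(M) = (0.4300, 0.1800, 0.3900), p(N) = (0.0700, 0.5600, 0.3700).
I(M;N) = H(M) + H(N) − H(M,N).
H(M) = 1.4987, H(N) = 1.2677, H(M,N) = 2.6740.
I(M;N) = 1.4987 + 1.2677 − 2.6740 = 0.092 bits.

0.092 bits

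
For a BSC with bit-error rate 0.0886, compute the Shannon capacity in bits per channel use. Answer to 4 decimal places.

0.5682 bits

Binary symmetric channel: C = 1 − h₂(ε) where h₂ is the binary entropy function.
h₂(0.0886) = −0.0886·log₂0.0886 − 0.9114·log₂0.9114 = 0.4318.
C = 1 − 0.4318 = 0.5682 bits per channel use.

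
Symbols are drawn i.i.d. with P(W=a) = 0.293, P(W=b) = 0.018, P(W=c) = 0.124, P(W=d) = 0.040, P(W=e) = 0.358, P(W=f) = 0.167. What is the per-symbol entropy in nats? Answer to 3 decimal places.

H(W) = −Σ p·ln p.
  −(0.293)·ln(0.293) = 0.3597
  −(0.018)·ln(0.018) = 0.0723
  −(0.124)·ln(0.124) = 0.2588
  −(0.040)·ln(0.040) = 0.1288
  −(0.358)·ln(0.358) = 0.3677
  −(0.167)·ln(0.167) = 0.2989
Sum: 0.3597 + 0.0723 + 0.2588 + 0.1288 + 0.3677 + 0.2989 = 1.486 nats.

1.486 nats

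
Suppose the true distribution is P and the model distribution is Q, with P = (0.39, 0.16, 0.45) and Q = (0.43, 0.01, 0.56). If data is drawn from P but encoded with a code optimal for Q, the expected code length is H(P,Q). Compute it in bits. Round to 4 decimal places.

1.9143 bits

H(P,Q) = −Σ p·log₂ q.
  −0.39·log₂(0.43) = 0.47486
  −0.16·log₂(0.01) = 1.06302
  −0.45·log₂(0.56) = 0.37643
H(P,Q) = 1.9143 bits.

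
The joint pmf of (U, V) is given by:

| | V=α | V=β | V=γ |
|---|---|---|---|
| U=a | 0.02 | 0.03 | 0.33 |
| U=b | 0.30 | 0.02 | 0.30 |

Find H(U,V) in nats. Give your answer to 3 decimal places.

1.350 nats

H(U,V) = −Σ p(x,y)·ln p(x,y) over all 6 cells.
  cell (a,α): −0.02·ln0.02 = 0.0782
  cell (a,β): −0.03·ln0.03 = 0.1052
  cell (a,γ): −0.33·ln0.33 = 0.3659
  cell (b,α): −0.30·ln0.30 = 0.3612
  cell (b,β): −0.02·ln0.02 = 0.0782
  cell (b,γ): −0.30·ln0.30 = 0.3612
Sum = 1.350 nats.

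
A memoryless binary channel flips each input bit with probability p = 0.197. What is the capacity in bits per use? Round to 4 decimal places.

0.2841 bits

Binary symmetric channel: C = 1 − h₂(ε) where h₂ is the binary entropy function.
h₂(0.197) = −0.197·log₂0.197 − 0.803·log₂0.803 = 0.7159.
C = 1 − 0.7159 = 0.2841 bits per channel use.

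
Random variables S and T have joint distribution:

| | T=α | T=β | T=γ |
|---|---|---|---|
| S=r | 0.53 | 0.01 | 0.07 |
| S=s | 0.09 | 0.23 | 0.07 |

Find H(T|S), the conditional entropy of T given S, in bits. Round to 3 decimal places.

Marginals: p(S) = (0.6100, 0.3900), p(T) = (0.6200, 0.2400, 0.1400).
H(T|S) = Σ p(S) · H(T|S=·).
  S=r: p=0.6100, H(T|S=r) = 0.6319
  S=s: p=0.3900, H(T|S=s) = 1.3823
Weighted sum = 0.925 bits.

0.925 bits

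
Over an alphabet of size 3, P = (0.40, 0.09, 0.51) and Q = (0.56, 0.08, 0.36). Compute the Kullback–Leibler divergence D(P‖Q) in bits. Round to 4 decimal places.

0.0774 bits

D(P‖Q) = Σ p·log₂(p/q).
  0.40·log₂(0.40/0.56) = -0.19417
  0.09·log₂(0.09/0.08) = 0.01529
  0.51·log₂(0.51/0.36) = 0.25628
D(P‖Q) = 0.0774 bits.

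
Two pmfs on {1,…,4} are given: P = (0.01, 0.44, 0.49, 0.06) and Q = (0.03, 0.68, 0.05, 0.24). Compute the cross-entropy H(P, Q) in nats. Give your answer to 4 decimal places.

1.7583 nats

H(P,Q) = −Σ p·ln q.
  −0.01·ln(0.03) = 0.03507
  −0.44·ln(0.68) = 0.16969
  −0.49·ln(0.05) = 1.46791
  −0.06·ln(0.24) = 0.08563
H(P,Q) = 1.7583 nats.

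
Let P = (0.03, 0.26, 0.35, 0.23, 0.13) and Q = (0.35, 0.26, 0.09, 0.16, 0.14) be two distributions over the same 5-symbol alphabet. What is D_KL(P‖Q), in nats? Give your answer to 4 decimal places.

0.4755 nats

D(P‖Q) = Σ p·ln(p/q).
  0.03·ln(0.03/0.35) = -0.07370
  0.26·ln(0.26/0.26) = 0.00000
  0.35·ln(0.35/0.09) = 0.47534
  0.23·ln(0.23/0.16) = 0.08347
  0.13·ln(0.13/0.14) = -0.00963
D(P‖Q) = 0.4755 nats.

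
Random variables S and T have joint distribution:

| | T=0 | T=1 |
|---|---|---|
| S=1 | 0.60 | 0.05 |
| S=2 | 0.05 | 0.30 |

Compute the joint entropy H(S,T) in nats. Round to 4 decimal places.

0.9673 nats

H(S,T) = −Σ p(x,y)·ln p(x,y) over all 4 cells.
  cell (1,0): −0.60·ln0.60 = 0.30650
  cell (1,1): −0.05·ln0.05 = 0.14979
  cell (2,0): −0.05·ln0.05 = 0.14979
  cell (2,1): −0.30·ln0.30 = 0.36119
Sum = 0.9673 nats.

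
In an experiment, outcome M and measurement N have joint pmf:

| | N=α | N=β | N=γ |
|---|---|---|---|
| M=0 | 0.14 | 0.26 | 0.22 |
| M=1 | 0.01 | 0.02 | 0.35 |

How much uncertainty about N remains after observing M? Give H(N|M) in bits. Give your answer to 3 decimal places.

Chain rule: H(N|M) = H(M,N) − H(M).
Marginals: p(M) = (0.6200, 0.3800), p(N) = (0.1500, 0.2800, 0.5700).
H(M,N) = 2.0924 bits; H(M) = 0.9580 bits.
H(N|M) = 2.0924 − 0.9580 = 1.134 bits.

1.134 bits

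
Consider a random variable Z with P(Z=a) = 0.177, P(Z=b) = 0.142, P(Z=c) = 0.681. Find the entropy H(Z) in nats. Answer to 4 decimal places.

0.8453 nats

H(Z) = −Σ p·ln p.
  −(0.177)·ln(0.177) = 0.30649
  −(0.142)·ln(0.142) = 0.27717
  −(0.681)·ln(0.681) = 0.26164
Sum: 0.30649 + 0.27717 + 0.26164 = 0.8453 nats.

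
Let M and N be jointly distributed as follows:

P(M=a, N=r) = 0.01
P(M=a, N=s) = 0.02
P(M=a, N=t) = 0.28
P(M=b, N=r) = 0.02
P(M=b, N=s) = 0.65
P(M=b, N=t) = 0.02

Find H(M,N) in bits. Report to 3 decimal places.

1.323 bits

H(M,N) = −Σ p(x,y)·log₂ p(x,y) over all 6 cells.
  cell (a,r): −0.01·log₂0.01 = 0.0664
  cell (a,s): −0.02·log₂0.02 = 0.1129
  cell (a,t): −0.28·log₂0.28 = 0.5142
  cell (b,r): −0.02·log₂0.02 = 0.1129
  cell (b,s): −0.65·log₂0.65 = 0.4040
  cell (b,t): −0.02·log₂0.02 = 0.1129
Sum = 1.323 bits.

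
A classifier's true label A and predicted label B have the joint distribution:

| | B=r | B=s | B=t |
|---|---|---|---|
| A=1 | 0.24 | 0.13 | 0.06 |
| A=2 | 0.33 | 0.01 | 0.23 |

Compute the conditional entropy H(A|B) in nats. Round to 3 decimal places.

Marginals: p(A) = (0.4300, 0.5700), p(B) = (0.5700, 0.1400, 0.2900).
H(A|B) = Σ p(B) · H(A|B=·).
  B=r: p=0.5700, H(A|B=r) = 0.6806
  B=s: p=0.1400, H(A|B=s) = 0.2573
  B=t: p=0.2900, H(A|B=t) = 0.5098
Weighted sum = 0.572 nats.

0.572 nats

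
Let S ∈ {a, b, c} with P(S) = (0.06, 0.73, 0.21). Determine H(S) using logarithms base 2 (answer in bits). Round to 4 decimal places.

H(S) = −Σ p·log₂ p.
  −(0.06)·log₂(0.06) = 0.24353
  −(0.73)·log₂(0.73) = 0.33144
  −(0.21)·log₂(0.21) = 0.47282
Sum: 0.24353 + 0.33144 + 0.47282 = 1.0478 bits.

1.0478 bits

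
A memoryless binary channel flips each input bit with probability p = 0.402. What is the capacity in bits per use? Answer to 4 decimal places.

Binary symmetric channel: C = 1 − h₂(ε) where h₂ is the binary entropy function.
h₂(0.402) = −0.402·log₂0.402 − 0.598·log₂0.598 = 0.9721.
C = 1 − 0.9721 = 0.0279 bits per channel use.

0.0279 bits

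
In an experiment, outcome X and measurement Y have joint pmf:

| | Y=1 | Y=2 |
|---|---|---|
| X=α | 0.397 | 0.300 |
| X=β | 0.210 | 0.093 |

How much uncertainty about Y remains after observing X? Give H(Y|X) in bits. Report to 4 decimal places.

Marginals: p(X) = (0.6970, 0.3030), p(Y) = (0.6070, 0.3930).
H(Y|X) = Σ p(X) · H(Y|X=·).
  X=α: p=0.6970, H(Y|X=α) = 0.9860
  X=β: p=0.3030, H(Y|X=β) = 0.8896
Weighted sum = 0.9568 bits.

0.9568 bits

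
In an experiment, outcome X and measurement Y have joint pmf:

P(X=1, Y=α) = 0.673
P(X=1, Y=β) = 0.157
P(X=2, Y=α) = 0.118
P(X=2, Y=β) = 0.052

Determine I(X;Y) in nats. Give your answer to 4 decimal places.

Marginals: p(X) = (0.8300, 0.1700), p(Y) = (0.7910, 0.2090).
I(X;Y) = Σ p(x,y)·ln[p(x,y)/(p(x)p(y))].
  (1,α): 0.673·ln(1.0251) = 0.01667
  (1,β): 0.157·ln(0.9051) = -0.01566
  (2,α): 0.118·ln(0.8775) = -0.01542
  (2,β): 0.052·ln(1.4636) = 0.01981
Sum = 0.0054 nats.

0.0054 nats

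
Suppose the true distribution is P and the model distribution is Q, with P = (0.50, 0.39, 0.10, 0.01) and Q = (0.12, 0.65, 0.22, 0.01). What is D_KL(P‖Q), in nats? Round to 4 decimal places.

D(P‖Q) = Σ p·ln(p/q).
  0.50·ln(0.50/0.12) = 0.71356
  0.39·ln(0.39/0.65) = -0.19922
  0.10·ln(0.10/0.22) = -0.07885
  0.01·ln(0.01/0.01) = 0.00000
D(P‖Q) = 0.4355 nats.

0.4355 nats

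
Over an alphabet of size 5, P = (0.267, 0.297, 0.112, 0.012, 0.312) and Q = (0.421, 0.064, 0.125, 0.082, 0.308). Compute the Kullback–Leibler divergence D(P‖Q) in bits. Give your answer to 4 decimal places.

D(P‖Q) = Σ p·log₂(p/q).
  0.267·log₂(0.267/0.421) = -0.17541
  0.297·log₂(0.297/0.064) = 0.65765
  0.112·log₂(0.112/0.125) = -0.01774
  0.012·log₂(0.012/0.082) = -0.03327
  0.312·log₂(0.312/0.308) = 0.00581
D(P‖Q) = 0.4370 bits.

0.4370 bits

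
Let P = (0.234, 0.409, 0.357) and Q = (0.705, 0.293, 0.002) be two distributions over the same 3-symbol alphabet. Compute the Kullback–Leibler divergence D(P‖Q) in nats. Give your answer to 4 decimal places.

D(P‖Q) = Σ p·ln(p/q).
  0.234·ln(0.234/0.705) = -0.25807
  0.409·ln(0.409/0.293) = 0.13642
  0.357·ln(0.357/0.002) = 1.85090
D(P‖Q) = 1.7292 nats.

1.7292 nats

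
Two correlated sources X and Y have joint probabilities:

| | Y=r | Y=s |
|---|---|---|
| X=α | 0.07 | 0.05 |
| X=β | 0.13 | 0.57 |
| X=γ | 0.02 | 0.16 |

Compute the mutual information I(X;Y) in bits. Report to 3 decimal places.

0.067 bits

Marginals: p(X) = (0.1200, 0.7000, 0.1800), p(Y) = (0.2200, 0.7800).
I(X;Y) = Σ p(x,y)·log₂[p(x,y)/(p(x)p(y))].
  (α,r): 0.07·log₂(2.6515) = 0.0985
  (α,s): 0.05·log₂(0.5342) = -0.0452
  (β,r): 0.13·log₂(0.8442) = -0.0318
  (β,s): 0.57·log₂(1.0440) = 0.0354
  (γ,r): 0.02·log₂(0.5051) = -0.0197
  (γ,s): 0.16·log₂(1.1396) = 0.0302
Sum = 0.067 bits.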